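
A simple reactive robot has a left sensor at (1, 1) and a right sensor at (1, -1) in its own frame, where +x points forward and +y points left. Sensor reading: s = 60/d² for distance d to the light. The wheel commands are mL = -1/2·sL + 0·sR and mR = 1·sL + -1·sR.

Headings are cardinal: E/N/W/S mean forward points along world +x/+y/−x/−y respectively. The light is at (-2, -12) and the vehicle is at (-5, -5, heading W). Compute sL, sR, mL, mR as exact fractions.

left sensor world pos  = (-6, -6); dL² = 52
right sensor world pos = (-6, -4); dR² = 80
sL = 60/52 = 15/13
sR = 60/80 = 3/4
mL = -1/2·sL + 0·sR = -15/26
mR = 1·sL + -1·sR = 21/52

15/13 3/4 -15/26 21/52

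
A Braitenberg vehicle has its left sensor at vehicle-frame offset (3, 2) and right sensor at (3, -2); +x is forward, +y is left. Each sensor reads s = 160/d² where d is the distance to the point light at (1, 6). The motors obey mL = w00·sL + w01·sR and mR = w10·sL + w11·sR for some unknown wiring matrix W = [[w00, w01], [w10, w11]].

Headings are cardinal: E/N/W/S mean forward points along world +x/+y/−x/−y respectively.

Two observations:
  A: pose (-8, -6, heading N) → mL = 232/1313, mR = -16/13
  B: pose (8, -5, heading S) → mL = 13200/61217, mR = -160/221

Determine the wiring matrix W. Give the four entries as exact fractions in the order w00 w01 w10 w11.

1 -1/2 0 -1

obs A: pose=(-8,-6,N) → sL=80/101, sR=16/13, mL=232/1313, mR=-16/13
obs B: pose=(8,-5,S) → sL=160/277, sR=160/221, mL=13200/61217, mR=-160/221
sensor matrix S = [[80/101, 16/13], [160/277, 160/221]]; det S = -849920/6182917
solve [mL_A; mL_B] = S·[w00; w01] and [mR_A; mR_B] = S·[w10; w11]:
  w00 = 1, w01 = -1/2, w10 = 0, w11 = -1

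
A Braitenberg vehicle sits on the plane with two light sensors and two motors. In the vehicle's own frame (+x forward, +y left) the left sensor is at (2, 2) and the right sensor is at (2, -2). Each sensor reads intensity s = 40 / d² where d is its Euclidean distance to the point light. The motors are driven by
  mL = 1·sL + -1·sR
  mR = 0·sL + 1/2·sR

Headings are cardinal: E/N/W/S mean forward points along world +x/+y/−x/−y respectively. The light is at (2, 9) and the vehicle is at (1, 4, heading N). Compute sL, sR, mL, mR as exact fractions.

left sensor world pos  = (-1, 6); dL² = 18
right sensor world pos = (3, 6); dR² = 10
sL = 40/18 = 20/9
sR = 40/10 = 4
mL = 1·sL + -1·sR = -16/9
mR = 0·sL + 1/2·sR = 2

20/9 4 -16/9 2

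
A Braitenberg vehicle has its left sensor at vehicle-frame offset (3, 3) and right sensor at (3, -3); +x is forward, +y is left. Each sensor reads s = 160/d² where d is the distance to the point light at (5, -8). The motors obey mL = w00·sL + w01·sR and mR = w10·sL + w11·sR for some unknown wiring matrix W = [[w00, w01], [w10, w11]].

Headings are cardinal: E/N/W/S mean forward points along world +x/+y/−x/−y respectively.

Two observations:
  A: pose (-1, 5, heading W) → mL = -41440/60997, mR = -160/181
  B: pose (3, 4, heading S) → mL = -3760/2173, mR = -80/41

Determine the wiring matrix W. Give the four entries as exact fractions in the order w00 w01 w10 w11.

obs A: pose=(-1,5,W) → sL=160/181, sR=160/337, mL=-41440/60997, mR=-160/181
obs B: pose=(3,4,S) → sL=80/41, sR=80/53, mL=-3760/2173, mR=-80/41
sensor matrix S = [[160/181, 160/337], [80/41, 80/53]]; det S = 54067200/132546481
solve [mL_A; mL_B] = S·[w00; w01] and [mR_A; mR_B] = S·[w10; w11]:
  w00 = -1/2, w01 = -1/2, w10 = -1, w11 = 0

-1/2 -1/2 -1 0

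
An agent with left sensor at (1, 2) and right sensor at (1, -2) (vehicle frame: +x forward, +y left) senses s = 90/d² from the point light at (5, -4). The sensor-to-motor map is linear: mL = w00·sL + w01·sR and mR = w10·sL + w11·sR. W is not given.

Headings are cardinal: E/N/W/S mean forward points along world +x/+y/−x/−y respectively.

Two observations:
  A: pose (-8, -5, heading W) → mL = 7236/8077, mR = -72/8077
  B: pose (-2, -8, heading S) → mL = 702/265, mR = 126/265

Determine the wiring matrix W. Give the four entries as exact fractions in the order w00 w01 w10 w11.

1 1 1/2 -1/2

obs A: pose=(-8,-5,W) → sL=18/41, sR=90/197, mL=7236/8077, mR=-72/8077
obs B: pose=(-2,-8,S) → sL=9/5, sR=45/53, mL=702/265, mR=126/265
sensor matrix S = [[18/41, 90/197], [9/5, 45/53]]; det S = -192456/428081
solve [mL_A; mL_B] = S·[w00; w01] and [mR_A; mR_B] = S·[w10; w11]:
  w00 = 1, w01 = 1, w10 = 1/2, w11 = -1/2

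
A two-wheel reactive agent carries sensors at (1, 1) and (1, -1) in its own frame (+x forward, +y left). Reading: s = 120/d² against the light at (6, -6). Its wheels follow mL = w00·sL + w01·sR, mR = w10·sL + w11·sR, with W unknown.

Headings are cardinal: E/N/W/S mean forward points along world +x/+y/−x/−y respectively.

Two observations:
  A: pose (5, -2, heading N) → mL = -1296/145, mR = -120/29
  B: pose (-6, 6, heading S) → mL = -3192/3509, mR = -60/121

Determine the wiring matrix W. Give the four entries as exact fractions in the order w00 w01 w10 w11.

-1 -1 -1 0

obs A: pose=(5,-2,N) → sL=120/29, sR=24/5, mL=-1296/145, mR=-120/29
obs B: pose=(-6,6,S) → sL=60/121, sR=12/29, mL=-3192/3509, mR=-60/121
sensor matrix S = [[120/29, 24/5], [60/121, 12/29]]; det S = -67968/101761
solve [mL_A; mL_B] = S·[w00; w01] and [mR_A; mR_B] = S·[w10; w11]:
  w00 = -1, w01 = -1, w10 = -1, w11 = 0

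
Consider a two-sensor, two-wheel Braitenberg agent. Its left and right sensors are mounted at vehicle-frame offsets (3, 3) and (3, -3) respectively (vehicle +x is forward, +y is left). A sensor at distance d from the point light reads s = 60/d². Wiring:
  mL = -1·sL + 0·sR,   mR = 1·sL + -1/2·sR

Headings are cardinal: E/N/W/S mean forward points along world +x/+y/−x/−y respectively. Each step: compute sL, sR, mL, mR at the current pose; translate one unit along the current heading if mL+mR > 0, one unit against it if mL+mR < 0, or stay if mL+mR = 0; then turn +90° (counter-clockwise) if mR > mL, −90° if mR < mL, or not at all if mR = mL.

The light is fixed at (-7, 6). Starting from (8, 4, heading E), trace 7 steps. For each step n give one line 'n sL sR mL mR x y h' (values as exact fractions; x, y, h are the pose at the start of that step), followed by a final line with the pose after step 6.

0 12/65 60/349 -12/65 2238/22685 8 4 E
1 30/61 6/29 -30/61 687/1769 7 4 N
2 60/157 60/121 -60/157 2550/18997 7 3 W
3 1/6 1/3 -1/6 0 8 3 S
4 12/65 60/349 -12/65 2238/22685 8 4 E
5 30/61 6/29 -30/61 687/1769 7 4 N
6 60/157 60/121 -60/157 2550/18997 7 3 W
final 8 3 S

n=0: pose=(8,4,E); sL=12/65, sR=60/349; mL=-12/65, mR=2238/22685; mL+mR=-30/349 → advance -1; mR−mL=6426/22685 → turn +1·90°
n=1: pose=(7,4,N); sL=30/61, sR=6/29; mL=-30/61, mR=687/1769; mL+mR=-3/29 → advance -1; mR−mL=1557/1769 → turn +1·90°
n=2: pose=(7,3,W); sL=60/157, sR=60/121; mL=-60/157, mR=2550/18997; mL+mR=-30/121 → advance -1; mR−mL=9810/18997 → turn +1·90°
n=3: pose=(8,3,S); sL=1/6, sR=1/3; mL=-1/6, mR=0; mL+mR=-1/6 → advance -1; mR−mL=1/6 → turn +1·90°
n=4: pose=(8,4,E); sL=12/65, sR=60/349; mL=-12/65, mR=2238/22685; mL+mR=-30/349 → advance -1; mR−mL=6426/22685 → turn +1·90°
n=5: pose=(7,4,N); sL=30/61, sR=6/29; mL=-30/61, mR=687/1769; mL+mR=-3/29 → advance -1; mR−mL=1557/1769 → turn +1·90°
n=6: pose=(7,3,W); sL=60/157, sR=60/121; mL=-60/157, mR=2550/18997; mL+mR=-30/121 → advance -1; mR−mL=9810/18997 → turn +1·90°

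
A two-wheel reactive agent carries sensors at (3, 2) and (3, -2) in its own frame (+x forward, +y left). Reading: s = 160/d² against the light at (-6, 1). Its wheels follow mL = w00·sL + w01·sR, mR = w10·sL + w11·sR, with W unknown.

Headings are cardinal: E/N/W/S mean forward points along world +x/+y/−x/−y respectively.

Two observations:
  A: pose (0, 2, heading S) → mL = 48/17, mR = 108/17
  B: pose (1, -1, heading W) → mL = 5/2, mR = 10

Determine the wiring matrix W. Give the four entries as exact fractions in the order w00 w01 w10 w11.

obs A: pose=(0,2,S) → sL=40/17, sR=8, mL=48/17, mR=108/17
obs B: pose=(1,-1,W) → sL=5, sR=10, mL=5/2, mR=10
sensor matrix S = [[40/17, 8], [5, 10]]; det S = -280/17
solve [mL_A; mL_B] = S·[w00; w01] and [mR_A; mR_B] = S·[w10; w11]:
  w00 = -1/2, w01 = 1/2, w10 = 1, w11 = 1/2

-1/2 1/2 1 1/2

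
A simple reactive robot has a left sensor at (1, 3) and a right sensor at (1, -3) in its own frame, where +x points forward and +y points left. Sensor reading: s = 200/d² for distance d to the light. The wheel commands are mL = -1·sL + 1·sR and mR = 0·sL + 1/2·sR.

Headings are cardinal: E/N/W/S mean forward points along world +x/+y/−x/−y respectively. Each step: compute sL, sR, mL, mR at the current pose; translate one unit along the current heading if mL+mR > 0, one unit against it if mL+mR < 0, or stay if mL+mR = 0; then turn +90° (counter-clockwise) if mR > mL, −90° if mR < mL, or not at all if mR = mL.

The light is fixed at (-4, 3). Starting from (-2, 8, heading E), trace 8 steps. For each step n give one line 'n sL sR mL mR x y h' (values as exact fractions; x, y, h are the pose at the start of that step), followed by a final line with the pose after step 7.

0 200/73 200/13 12000/949 100/13 -2 8 E
1 50/13 25/2 225/26 25/4 -1 8 S
2 40 200/53 -1920/53 100/53 -1 7 W
3 100/29 20 480/29 10 0 7 S
4 200/9 40/9 -160/9 20/9 0 6 W
5 50/17 25 375/17 25/2 1 6 S
6 200/17 200/41 -4800/697 100/41 1 5 W
7 100/41 20 720/41 10 2 5 S
final 2 4 W

n=0: pose=(-2,8,E); sL=200/73, sR=200/13; mL=12000/949, mR=100/13; mL+mR=19300/949 → advance +1; mR−mL=-4700/949 → turn -1·90°
n=1: pose=(-1,8,S); sL=50/13, sR=25/2; mL=225/26, mR=25/4; mL+mR=775/52 → advance +1; mR−mL=-125/52 → turn -1·90°
n=2: pose=(-1,7,W); sL=40, sR=200/53; mL=-1920/53, mR=100/53; mL+mR=-1820/53 → advance -1; mR−mL=2020/53 → turn +1·90°
n=3: pose=(0,7,S); sL=100/29, sR=20; mL=480/29, mR=10; mL+mR=770/29 → advance +1; mR−mL=-190/29 → turn -1·90°
n=4: pose=(0,6,W); sL=200/9, sR=40/9; mL=-160/9, mR=20/9; mL+mR=-140/9 → advance -1; mR−mL=20 → turn +1·90°
n=5: pose=(1,6,S); sL=50/17, sR=25; mL=375/17, mR=25/2; mL+mR=1175/34 → advance +1; mR−mL=-325/34 → turn -1·90°
n=6: pose=(1,5,W); sL=200/17, sR=200/41; mL=-4800/697, mR=100/41; mL+mR=-3100/697 → advance -1; mR−mL=6500/697 → turn +1·90°
n=7: pose=(2,5,S); sL=100/41, sR=20; mL=720/41, mR=10; mL+mR=1130/41 → advance +1; mR−mL=-310/41 → turn -1·90°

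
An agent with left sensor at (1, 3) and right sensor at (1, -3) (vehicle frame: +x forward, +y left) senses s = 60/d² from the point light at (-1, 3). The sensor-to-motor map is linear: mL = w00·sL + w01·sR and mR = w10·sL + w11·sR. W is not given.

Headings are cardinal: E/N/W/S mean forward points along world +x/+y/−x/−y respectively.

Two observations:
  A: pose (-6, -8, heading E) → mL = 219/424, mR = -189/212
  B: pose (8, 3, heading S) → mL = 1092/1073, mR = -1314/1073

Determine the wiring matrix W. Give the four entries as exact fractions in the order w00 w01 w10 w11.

obs A: pose=(-6,-8,E) → sL=3/4, sR=15/53, mL=219/424, mR=-189/212
obs B: pose=(8,3,S) → sL=12/29, sR=60/37, mL=1092/1073, mR=-1314/1073
sensor matrix S = [[3/4, 15/53], [12/29, 60/37]]; det S = 62505/56869
solve [mL_A; mL_B] = S·[w00; w01] and [mR_A; mR_B] = S·[w10; w11]:
  w00 = 1/2, w01 = 1/2, w10 = -1, w11 = -1/2

1/2 1/2 -1 -1/2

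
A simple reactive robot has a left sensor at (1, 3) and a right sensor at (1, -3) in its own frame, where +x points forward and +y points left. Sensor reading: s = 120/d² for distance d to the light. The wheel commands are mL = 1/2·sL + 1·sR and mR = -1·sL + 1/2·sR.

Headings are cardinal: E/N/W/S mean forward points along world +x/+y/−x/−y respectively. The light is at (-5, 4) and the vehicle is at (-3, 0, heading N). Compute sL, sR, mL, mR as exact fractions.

12 60/17 162/17 -174/17

left sensor world pos  = (-6, 1); dL² = 10
right sensor world pos = (0, 1); dR² = 34
sL = 120/10 = 12
sR = 120/34 = 60/17
mL = 1/2·sL + 1·sR = 162/17
mR = -1·sL + 1/2·sR = -174/17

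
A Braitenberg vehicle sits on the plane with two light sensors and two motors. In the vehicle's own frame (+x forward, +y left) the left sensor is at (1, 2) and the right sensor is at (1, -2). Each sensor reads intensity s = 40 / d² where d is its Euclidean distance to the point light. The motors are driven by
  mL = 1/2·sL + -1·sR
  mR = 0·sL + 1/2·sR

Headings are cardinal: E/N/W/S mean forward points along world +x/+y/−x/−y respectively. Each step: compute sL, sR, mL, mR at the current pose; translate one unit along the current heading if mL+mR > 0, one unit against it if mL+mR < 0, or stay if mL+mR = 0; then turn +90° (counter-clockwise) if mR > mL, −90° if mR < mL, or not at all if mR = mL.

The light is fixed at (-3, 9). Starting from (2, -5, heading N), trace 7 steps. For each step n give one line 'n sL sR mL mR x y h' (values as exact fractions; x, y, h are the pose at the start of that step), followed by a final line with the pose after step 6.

n=0: pose=(2,-5,N); sL=20/89, sR=20/109; mL=-690/9701, mR=10/109; mL+mR=200/9701 → advance +1; mR−mL=1580/9701 → turn +1·90°
n=1: pose=(2,-4,W); sL=40/241, sR=40/137; mL=-6900/33017, mR=20/137; mL+mR=-2080/33017 → advance -1; mR−mL=11720/33017 → turn +1·90°
n=2: pose=(3,-4,S); sL=2/13, sR=10/53; mL=-77/689, mR=5/53; mL+mR=-12/689 → advance -1; mR−mL=142/689 → turn +1·90°
n=3: pose=(3,-3,E); sL=40/149, sR=8/49; mL=-212/7301, mR=4/49; mL+mR=384/7301 → advance +1; mR−mL=808/7301 → turn +1·90°
n=4: pose=(4,-3,N); sL=20/73, sR=20/101; mL=-450/7373, mR=10/101; mL+mR=280/7373 → advance +1; mR−mL=1180/7373 → turn +1·90°
n=5: pose=(4,-2,W); sL=8/41, sR=40/117; mL=-1172/4797, mR=20/117; mL+mR=-352/4797 → advance -1; mR−mL=664/1599 → turn +1·90°
n=6: pose=(5,-2,S); sL=10/61, sR=2/9; mL=-77/549, mR=1/9; mL+mR=-16/549 → advance -1; mR−mL=46/183 → turn +1·90°

0 20/89 20/109 -690/9701 10/109 2 -5 N
1 40/241 40/137 -6900/33017 20/137 2 -4 W
2 2/13 10/53 -77/689 5/53 3 -4 S
3 40/149 8/49 -212/7301 4/49 3 -3 E
4 20/73 20/101 -450/7373 10/101 4 -3 N
5 8/41 40/117 -1172/4797 20/117 4 -2 W
6 10/61 2/9 -77/549 1/9 5 -2 S
final 5 -1 E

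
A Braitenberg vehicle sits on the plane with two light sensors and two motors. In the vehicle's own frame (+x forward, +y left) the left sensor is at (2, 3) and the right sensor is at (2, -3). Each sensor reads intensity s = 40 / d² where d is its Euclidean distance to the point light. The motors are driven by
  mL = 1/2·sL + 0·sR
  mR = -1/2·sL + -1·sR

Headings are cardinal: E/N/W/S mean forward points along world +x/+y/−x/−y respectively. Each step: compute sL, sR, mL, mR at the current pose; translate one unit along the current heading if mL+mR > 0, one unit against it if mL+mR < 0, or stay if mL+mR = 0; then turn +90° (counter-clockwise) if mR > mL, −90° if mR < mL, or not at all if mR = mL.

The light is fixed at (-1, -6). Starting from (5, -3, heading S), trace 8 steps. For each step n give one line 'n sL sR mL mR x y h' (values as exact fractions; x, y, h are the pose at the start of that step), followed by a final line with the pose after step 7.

0 20/41 4 10/41 -174/41 5 -3 S
1 40/17 8/13 20/17 -396/221 5 -2 W
2 10/13 5/17 5/13 -150/221 6 -2 N
3 40/117 40/81 20/117 -700/1053 6 -3 E
4 20/41 4 10/41 -174/41 5 -3 S
5 40/17 8/13 20/17 -396/221 5 -2 W
6 10/13 5/17 5/13 -150/221 6 -2 N
7 40/117 40/81 20/117 -700/1053 6 -3 E
final 5 -3 S

n=0: pose=(5,-3,S); sL=20/41, sR=4; mL=10/41, mR=-174/41; mL+mR=-4 → advance -1; mR−mL=-184/41 → turn -1·90°
n=1: pose=(5,-2,W); sL=40/17, sR=8/13; mL=20/17, mR=-396/221; mL+mR=-8/13 → advance -1; mR−mL=-656/221 → turn -1·90°
n=2: pose=(6,-2,N); sL=10/13, sR=5/17; mL=5/13, mR=-150/221; mL+mR=-5/17 → advance -1; mR−mL=-235/221 → turn -1·90°
n=3: pose=(6,-3,E); sL=40/117, sR=40/81; mL=20/117, mR=-700/1053; mL+mR=-40/81 → advance -1; mR−mL=-880/1053 → turn -1·90°
n=4: pose=(5,-3,S); sL=20/41, sR=4; mL=10/41, mR=-174/41; mL+mR=-4 → advance -1; mR−mL=-184/41 → turn -1·90°
n=5: pose=(5,-2,W); sL=40/17, sR=8/13; mL=20/17, mR=-396/221; mL+mR=-8/13 → advance -1; mR−mL=-656/221 → turn -1·90°
n=6: pose=(6,-2,N); sL=10/13, sR=5/17; mL=5/13, mR=-150/221; mL+mR=-5/17 → advance -1; mR−mL=-235/221 → turn -1·90°
n=7: pose=(6,-3,E); sL=40/117, sR=40/81; mL=20/117, mR=-700/1053; mL+mR=-40/81 → advance -1; mR−mL=-880/1053 → turn -1·90°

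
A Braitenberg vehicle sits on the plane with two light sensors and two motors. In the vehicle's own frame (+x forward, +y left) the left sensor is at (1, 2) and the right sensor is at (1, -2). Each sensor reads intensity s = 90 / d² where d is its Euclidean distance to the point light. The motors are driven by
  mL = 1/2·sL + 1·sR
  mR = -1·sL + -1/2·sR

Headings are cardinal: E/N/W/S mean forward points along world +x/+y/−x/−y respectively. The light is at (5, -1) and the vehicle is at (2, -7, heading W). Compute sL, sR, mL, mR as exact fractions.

9/8 45/16 27/8 -81/32

left sensor world pos  = (1, -9); dL² = 80
right sensor world pos = (1, -5); dR² = 32
sL = 90/80 = 9/8
sR = 90/32 = 45/16
mL = 1/2·sL + 1·sR = 27/8
mR = -1·sL + -1/2·sR = -81/32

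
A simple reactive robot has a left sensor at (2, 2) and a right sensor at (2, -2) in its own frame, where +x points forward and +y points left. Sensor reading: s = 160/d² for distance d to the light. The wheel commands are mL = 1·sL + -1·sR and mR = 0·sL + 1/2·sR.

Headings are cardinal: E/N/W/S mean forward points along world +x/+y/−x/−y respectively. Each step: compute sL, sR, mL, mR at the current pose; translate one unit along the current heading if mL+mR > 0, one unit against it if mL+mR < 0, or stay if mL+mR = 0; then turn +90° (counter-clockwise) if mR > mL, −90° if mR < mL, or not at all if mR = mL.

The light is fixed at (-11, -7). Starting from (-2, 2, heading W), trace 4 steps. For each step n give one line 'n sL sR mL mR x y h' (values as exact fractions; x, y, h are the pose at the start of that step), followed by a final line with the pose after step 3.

0 80/49 16/17 576/833 8/17 -2 2 W
1 160/157 160/221 10240/34697 80/221 -3 2 N
2 8/5 8/9 32/45 4/9 -3 3 W
3 160/169 32/45 1792/7605 16/45 -4 3 N
final -4 4 W

n=0: pose=(-2,2,W); sL=80/49, sR=16/17; mL=576/833, mR=8/17; mL+mR=968/833 → advance +1; mR−mL=-184/833 → turn -1·90°
n=1: pose=(-3,2,N); sL=160/157, sR=160/221; mL=10240/34697, mR=80/221; mL+mR=22800/34697 → advance +1; mR−mL=2320/34697 → turn +1·90°
n=2: pose=(-3,3,W); sL=8/5, sR=8/9; mL=32/45, mR=4/9; mL+mR=52/45 → advance +1; mR−mL=-4/15 → turn -1·90°
n=3: pose=(-4,3,N); sL=160/169, sR=32/45; mL=1792/7605, mR=16/45; mL+mR=4496/7605 → advance +1; mR−mL=304/2535 → turn +1·90°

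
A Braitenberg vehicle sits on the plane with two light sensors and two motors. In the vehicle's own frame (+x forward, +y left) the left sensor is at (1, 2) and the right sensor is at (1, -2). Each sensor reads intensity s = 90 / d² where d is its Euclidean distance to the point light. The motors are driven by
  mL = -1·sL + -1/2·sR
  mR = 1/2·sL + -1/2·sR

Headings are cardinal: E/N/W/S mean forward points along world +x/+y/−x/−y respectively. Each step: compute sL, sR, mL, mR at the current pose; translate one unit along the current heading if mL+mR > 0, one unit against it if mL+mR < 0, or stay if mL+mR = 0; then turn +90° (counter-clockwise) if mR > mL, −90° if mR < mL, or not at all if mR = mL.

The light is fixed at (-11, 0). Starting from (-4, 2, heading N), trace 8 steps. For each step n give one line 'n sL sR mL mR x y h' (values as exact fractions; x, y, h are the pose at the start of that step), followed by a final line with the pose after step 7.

n=0: pose=(-4,2,N); sL=45/17, sR=1; mL=-107/34, mR=14/17; mL+mR=-79/34 → advance -1; mR−mL=135/34 → turn +1·90°
n=1: pose=(-4,1,W); sL=90/37, sR=2; mL=-127/37, mR=8/37; mL+mR=-119/37 → advance -1; mR−mL=135/37 → turn +1·90°
n=2: pose=(-3,1,S); sL=9/10, sR=5/2; mL=-43/20, mR=-4/5; mL+mR=-59/20 → advance -1; mR−mL=27/20 → turn +1·90°
n=3: pose=(-3,2,E); sL=90/97, sR=10/9; mL=-1295/873, mR=-80/873; mL+mR=-1375/873 → advance -1; mR−mL=135/97 → turn +1·90°
n=4: pose=(-4,2,N); sL=45/17, sR=1; mL=-107/34, mR=14/17; mL+mR=-79/34 → advance -1; mR−mL=135/34 → turn +1·90°
n=5: pose=(-4,1,W); sL=90/37, sR=2; mL=-127/37, mR=8/37; mL+mR=-119/37 → advance -1; mR−mL=135/37 → turn +1·90°
n=6: pose=(-3,1,S); sL=9/10, sR=5/2; mL=-43/20, mR=-4/5; mL+mR=-59/20 → advance -1; mR−mL=27/20 → turn +1·90°
n=7: pose=(-3,2,E); sL=90/97, sR=10/9; mL=-1295/873, mR=-80/873; mL+mR=-1375/873 → advance -1; mR−mL=135/97 → turn +1·90°

0 45/17 1 -107/34 14/17 -4 2 N
1 90/37 2 -127/37 8/37 -4 1 W
2 9/10 5/2 -43/20 -4/5 -3 1 S
3 90/97 10/9 -1295/873 -80/873 -3 2 E
4 45/17 1 -107/34 14/17 -4 2 N
5 90/37 2 -127/37 8/37 -4 1 W
6 9/10 5/2 -43/20 -4/5 -3 1 S
7 90/97 10/9 -1295/873 -80/873 -3 2 E
final -4 2 N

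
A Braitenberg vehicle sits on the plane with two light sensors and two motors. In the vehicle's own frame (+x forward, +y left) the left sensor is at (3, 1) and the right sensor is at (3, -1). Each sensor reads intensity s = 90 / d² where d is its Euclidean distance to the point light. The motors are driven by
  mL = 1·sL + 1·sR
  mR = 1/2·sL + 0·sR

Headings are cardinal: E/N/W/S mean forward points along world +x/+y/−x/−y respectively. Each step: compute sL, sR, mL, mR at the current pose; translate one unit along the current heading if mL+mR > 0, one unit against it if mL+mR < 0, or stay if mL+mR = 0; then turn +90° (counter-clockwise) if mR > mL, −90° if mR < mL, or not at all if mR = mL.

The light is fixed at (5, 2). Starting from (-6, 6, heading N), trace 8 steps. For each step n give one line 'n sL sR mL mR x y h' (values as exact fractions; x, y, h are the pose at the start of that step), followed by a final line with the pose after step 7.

0 90/193 90/149 30780/28757 45/193 -6 6 N
1 9/10 9/8 81/40 9/20 -6 7 E
2 18/17 18/25 756/425 9/17 -5 7 S
3 45/89 45/97 8370/8633 45/178 -5 6 W
4 90/193 90/149 30780/28757 45/193 -6 6 N
5 9/10 9/8 81/40 9/20 -6 7 E
6 18/17 18/25 756/425 9/17 -5 7 S
7 45/89 45/97 8370/8633 45/178 -5 6 W
final -6 6 N

n=0: pose=(-6,6,N); sL=90/193, sR=90/149; mL=30780/28757, mR=45/193; mL+mR=37485/28757 → advance +1; mR−mL=-24075/28757 → turn -1·90°
n=1: pose=(-6,7,E); sL=9/10, sR=9/8; mL=81/40, mR=9/20; mL+mR=99/40 → advance +1; mR−mL=-63/40 → turn -1·90°
n=2: pose=(-5,7,S); sL=18/17, sR=18/25; mL=756/425, mR=9/17; mL+mR=981/425 → advance +1; mR−mL=-531/425 → turn -1·90°
n=3: pose=(-5,6,W); sL=45/89, sR=45/97; mL=8370/8633, mR=45/178; mL+mR=21105/17266 → advance +1; mR−mL=-12375/17266 → turn -1·90°
n=4: pose=(-6,6,N); sL=90/193, sR=90/149; mL=30780/28757, mR=45/193; mL+mR=37485/28757 → advance +1; mR−mL=-24075/28757 → turn -1·90°
n=5: pose=(-6,7,E); sL=9/10, sR=9/8; mL=81/40, mR=9/20; mL+mR=99/40 → advance +1; mR−mL=-63/40 → turn -1·90°
n=6: pose=(-5,7,S); sL=18/17, sR=18/25; mL=756/425, mR=9/17; mL+mR=981/425 → advance +1; mR−mL=-531/425 → turn -1·90°
n=7: pose=(-5,6,W); sL=45/89, sR=45/97; mL=8370/8633, mR=45/178; mL+mR=21105/17266 → advance +1; mR−mL=-12375/17266 → turn -1·90°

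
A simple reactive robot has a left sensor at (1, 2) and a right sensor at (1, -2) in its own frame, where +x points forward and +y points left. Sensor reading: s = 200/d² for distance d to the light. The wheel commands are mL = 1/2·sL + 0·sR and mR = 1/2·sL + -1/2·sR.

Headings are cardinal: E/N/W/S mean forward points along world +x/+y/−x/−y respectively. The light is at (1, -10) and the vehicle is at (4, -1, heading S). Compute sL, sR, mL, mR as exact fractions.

200/89 40/13 100/89 -480/1157

left sensor world pos  = (6, -2); dL² = 89
right sensor world pos = (2, -2); dR² = 65
sL = 200/89 = 200/89
sR = 200/65 = 40/13
mL = 1/2·sL + 0·sR = 100/89
mR = 1/2·sL + -1/2·sR = -480/1157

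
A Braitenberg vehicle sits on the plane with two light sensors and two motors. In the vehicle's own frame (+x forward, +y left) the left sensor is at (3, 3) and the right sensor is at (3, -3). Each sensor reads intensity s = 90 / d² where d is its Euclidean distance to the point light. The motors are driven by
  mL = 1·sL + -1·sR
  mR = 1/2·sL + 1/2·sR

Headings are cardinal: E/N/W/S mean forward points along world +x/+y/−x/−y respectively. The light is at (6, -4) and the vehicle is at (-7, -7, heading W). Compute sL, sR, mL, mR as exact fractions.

45/146 45/128 -405/9344 6165/18688

left sensor world pos  = (-10, -10); dL² = 292
right sensor world pos = (-10, -4); dR² = 256
sL = 90/292 = 45/146
sR = 90/256 = 45/128
mL = 1·sL + -1·sR = -405/9344
mR = 1/2·sL + 1/2·sR = 6165/18688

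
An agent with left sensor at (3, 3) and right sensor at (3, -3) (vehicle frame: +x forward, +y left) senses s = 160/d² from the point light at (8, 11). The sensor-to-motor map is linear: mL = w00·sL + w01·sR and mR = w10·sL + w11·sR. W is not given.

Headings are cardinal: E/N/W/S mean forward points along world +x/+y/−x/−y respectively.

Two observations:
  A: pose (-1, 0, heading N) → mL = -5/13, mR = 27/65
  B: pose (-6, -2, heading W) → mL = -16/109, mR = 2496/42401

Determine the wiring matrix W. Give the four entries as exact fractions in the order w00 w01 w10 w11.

obs A: pose=(-1,0,N) → sL=10/13, sR=8/5, mL=-5/13, mR=27/65
obs B: pose=(-6,-2,W) → sL=32/109, sR=160/389, mL=-16/109, mR=2496/42401
sensor matrix S = [[10/13, 8/5], [32/109, 160/389]]; det S = -422592/2756065
solve [mL_A; mL_B] = S·[w00; w01] and [mR_A; mR_B] = S·[w10; w11]:
  w00 = -1/2, w01 = 0, w10 = -1/2, w11 = 1/2

-1/2 0 -1/2 1/2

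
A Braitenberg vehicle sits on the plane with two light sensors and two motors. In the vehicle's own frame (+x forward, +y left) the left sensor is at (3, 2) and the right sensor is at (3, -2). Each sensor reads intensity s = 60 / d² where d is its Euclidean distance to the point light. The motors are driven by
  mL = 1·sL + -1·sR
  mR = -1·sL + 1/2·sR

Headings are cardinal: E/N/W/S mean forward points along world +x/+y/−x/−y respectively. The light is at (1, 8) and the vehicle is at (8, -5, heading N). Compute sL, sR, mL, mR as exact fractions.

left sensor world pos  = (6, -2); dL² = 125
right sensor world pos = (10, -2); dR² = 181
sL = 60/125 = 12/25
sR = 60/181 = 60/181
mL = 1·sL + -1·sR = 672/4525
mR = -1·sL + 1/2·sR = -1422/4525

12/25 60/181 672/4525 -1422/4525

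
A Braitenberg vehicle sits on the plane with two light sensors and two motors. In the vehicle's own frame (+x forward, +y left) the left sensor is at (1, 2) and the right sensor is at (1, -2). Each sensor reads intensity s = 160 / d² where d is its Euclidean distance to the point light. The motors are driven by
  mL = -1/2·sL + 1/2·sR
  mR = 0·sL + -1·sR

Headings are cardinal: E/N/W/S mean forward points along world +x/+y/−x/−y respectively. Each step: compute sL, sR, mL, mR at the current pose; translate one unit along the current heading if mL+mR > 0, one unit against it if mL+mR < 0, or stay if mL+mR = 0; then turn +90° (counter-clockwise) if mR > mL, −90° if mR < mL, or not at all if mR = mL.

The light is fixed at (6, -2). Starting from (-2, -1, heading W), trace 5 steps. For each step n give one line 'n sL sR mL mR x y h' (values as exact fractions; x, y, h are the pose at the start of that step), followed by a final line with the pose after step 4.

n=0: pose=(-2,-1,W); sL=80/41, sR=16/9; mL=-32/369, mR=-16/9; mL+mR=-688/369 → advance -1; mR−mL=-208/123 → turn -1·90°
n=1: pose=(-1,-1,N); sL=32/17, sR=160/29; mL=896/493, mR=-160/29; mL+mR=-1824/493 → advance -1; mR−mL=-3616/493 → turn -1·90°
n=2: pose=(-1,-2,E); sL=4, sR=4; mL=0, mR=-4; mL+mR=-4 → advance -1; mR−mL=-4 → turn -1·90°
n=3: pose=(-2,-2,S); sL=160/37, sR=160/101; mL=-5120/3737, mR=-160/101; mL+mR=-11040/3737 → advance -1; mR−mL=-800/3737 → turn -1·90°
n=4: pose=(-2,-1,W); sL=80/41, sR=16/9; mL=-32/369, mR=-16/9; mL+mR=-688/369 → advance -1; mR−mL=-208/123 → turn -1·90°

0 80/41 16/9 -32/369 -16/9 -2 -1 W
1 32/17 160/29 896/493 -160/29 -1 -1 N
2 4 4 0 -4 -1 -2 E
3 160/37 160/101 -5120/3737 -160/101 -2 -2 S
4 80/41 16/9 -32/369 -16/9 -2 -1 W
final -1 -1 N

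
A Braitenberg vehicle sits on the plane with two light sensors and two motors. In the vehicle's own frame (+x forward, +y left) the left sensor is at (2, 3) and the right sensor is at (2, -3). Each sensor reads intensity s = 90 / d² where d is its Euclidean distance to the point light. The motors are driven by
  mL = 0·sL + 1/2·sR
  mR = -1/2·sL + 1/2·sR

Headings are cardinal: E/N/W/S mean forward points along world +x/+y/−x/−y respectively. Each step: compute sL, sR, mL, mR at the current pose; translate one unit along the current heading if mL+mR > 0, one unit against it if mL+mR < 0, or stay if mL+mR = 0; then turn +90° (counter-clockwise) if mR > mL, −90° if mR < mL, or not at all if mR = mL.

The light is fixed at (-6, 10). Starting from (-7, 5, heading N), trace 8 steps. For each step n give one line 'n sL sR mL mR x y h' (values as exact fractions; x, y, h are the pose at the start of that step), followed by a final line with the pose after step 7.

0 18/5 90/13 45/13 108/65 -7 5 N
1 45 9/5 9/10 -108/5 -7 6 E
2 90/37 90/61 45/61 -1080/2257 -8 6 S
3 9/8 9/2 9/4 27/16 -8 5 W
4 2 10 5 4 -9 5 N
5 45 9/5 9/10 -108/5 -9 6 E
6 90/37 18/17 9/17 -432/629 -10 6 S
7 5/4 5/2 5/4 5/8 -10 7 W
final -11 7 N

n=0: pose=(-7,5,N); sL=18/5, sR=90/13; mL=45/13, mR=108/65; mL+mR=333/65 → advance +1; mR−mL=-9/5 → turn -1·90°
n=1: pose=(-7,6,E); sL=45, sR=9/5; mL=9/10, mR=-108/5; mL+mR=-207/10 → advance -1; mR−mL=-45/2 → turn -1·90°
n=2: pose=(-8,6,S); sL=90/37, sR=90/61; mL=45/61, mR=-1080/2257; mL+mR=585/2257 → advance +1; mR−mL=-45/37 → turn -1·90°
n=3: pose=(-8,5,W); sL=9/8, sR=9/2; mL=9/4, mR=27/16; mL+mR=63/16 → advance +1; mR−mL=-9/16 → turn -1·90°
n=4: pose=(-9,5,N); sL=2, sR=10; mL=5, mR=4; mL+mR=9 → advance +1; mR−mL=-1 → turn -1·90°
n=5: pose=(-9,6,E); sL=45, sR=9/5; mL=9/10, mR=-108/5; mL+mR=-207/10 → advance -1; mR−mL=-45/2 → turn -1·90°
n=6: pose=(-10,6,S); sL=90/37, sR=18/17; mL=9/17, mR=-432/629; mL+mR=-99/629 → advance -1; mR−mL=-45/37 → turn -1·90°
n=7: pose=(-10,7,W); sL=5/4, sR=5/2; mL=5/4, mR=5/8; mL+mR=15/8 → advance +1; mR−mL=-5/8 → turn -1·90°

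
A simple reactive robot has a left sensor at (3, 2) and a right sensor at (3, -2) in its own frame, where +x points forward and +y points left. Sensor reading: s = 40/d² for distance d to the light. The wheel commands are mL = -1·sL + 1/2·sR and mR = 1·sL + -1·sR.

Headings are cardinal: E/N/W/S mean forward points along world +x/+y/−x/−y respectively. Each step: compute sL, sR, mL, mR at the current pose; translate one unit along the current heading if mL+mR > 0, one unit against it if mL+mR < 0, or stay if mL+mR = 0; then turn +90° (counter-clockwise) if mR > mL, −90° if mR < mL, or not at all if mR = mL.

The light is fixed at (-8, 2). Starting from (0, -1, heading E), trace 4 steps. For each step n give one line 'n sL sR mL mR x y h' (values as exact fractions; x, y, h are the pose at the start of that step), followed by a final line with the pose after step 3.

0 20/61 20/73 -850/4453 240/4453 0 -1 E
1 8/5 40/81 -548/405 448/405 -1 -1 N
2 10/13 2 3/13 -16/13 -1 -2 W
3 40/37 40/101 -3300/3737 2560/3737 0 -2 N
final 0 -3 W

n=0: pose=(0,-1,E); sL=20/61, sR=20/73; mL=-850/4453, mR=240/4453; mL+mR=-10/73 → advance -1; mR−mL=1090/4453 → turn +1·90°
n=1: pose=(-1,-1,N); sL=8/5, sR=40/81; mL=-548/405, mR=448/405; mL+mR=-20/81 → advance -1; mR−mL=332/135 → turn +1·90°
n=2: pose=(-1,-2,W); sL=10/13, sR=2; mL=3/13, mR=-16/13; mL+mR=-1 → advance -1; mR−mL=-19/13 → turn -1·90°
n=3: pose=(0,-2,N); sL=40/37, sR=40/101; mL=-3300/3737, mR=2560/3737; mL+mR=-20/101 → advance -1; mR−mL=5860/3737 → turn +1·90°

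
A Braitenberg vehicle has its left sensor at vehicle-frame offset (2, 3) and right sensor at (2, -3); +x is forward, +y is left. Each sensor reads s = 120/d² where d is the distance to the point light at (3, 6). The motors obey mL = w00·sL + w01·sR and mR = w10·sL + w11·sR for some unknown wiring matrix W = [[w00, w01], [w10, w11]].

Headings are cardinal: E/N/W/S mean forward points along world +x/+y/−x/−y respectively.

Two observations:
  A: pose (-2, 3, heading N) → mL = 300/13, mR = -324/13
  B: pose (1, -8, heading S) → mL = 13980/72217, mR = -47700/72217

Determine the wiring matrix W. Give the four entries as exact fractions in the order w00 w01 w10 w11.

-1/2 1 -1/2 -1

obs A: pose=(-2,3,N) → sL=24/13, sR=24, mL=300/13, mR=-324/13
obs B: pose=(1,-8,S) → sL=120/257, sR=120/281, mL=13980/72217, mR=-47700/72217
sensor matrix S = [[24/13, 24], [120/257, 120/281]]; det S = -9780480/938821
solve [mL_A; mL_B] = S·[w00; w01] and [mR_A; mR_B] = S·[w10; w11]:
  w00 = -1/2, w01 = 1, w10 = -1/2, w11 = -1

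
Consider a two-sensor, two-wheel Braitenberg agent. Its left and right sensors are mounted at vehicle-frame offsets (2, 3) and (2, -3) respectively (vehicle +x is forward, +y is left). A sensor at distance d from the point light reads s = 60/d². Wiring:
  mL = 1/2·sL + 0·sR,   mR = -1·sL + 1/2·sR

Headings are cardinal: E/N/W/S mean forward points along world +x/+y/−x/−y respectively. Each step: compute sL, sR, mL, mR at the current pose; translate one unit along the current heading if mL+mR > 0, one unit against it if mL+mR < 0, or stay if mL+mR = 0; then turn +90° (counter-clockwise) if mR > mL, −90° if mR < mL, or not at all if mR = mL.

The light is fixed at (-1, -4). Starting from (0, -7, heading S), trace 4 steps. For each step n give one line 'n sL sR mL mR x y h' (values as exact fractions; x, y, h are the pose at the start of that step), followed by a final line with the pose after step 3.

n=0: pose=(0,-7,S); sL=60/41, sR=60/29; mL=30/41, mR=-510/1189; mL+mR=360/1189 → advance +1; mR−mL=-1380/1189 → turn -1·90°
n=1: pose=(0,-8,W); sL=6/5, sR=30; mL=3/5, mR=69/5; mL+mR=72/5 → advance +1; mR−mL=66/5 → turn +1·90°
n=2: pose=(-1,-8,S); sL=4/3, sR=4/3; mL=2/3, mR=-2/3; mL+mR=0 → advance +0; mR−mL=-4/3 → turn -1·90°
n=3: pose=(-1,-8,W); sL=60/53, sR=12; mL=30/53, mR=258/53; mL+mR=288/53 → advance +1; mR−mL=228/53 → turn +1·90°

0 60/41 60/29 30/41 -510/1189 0 -7 S
1 6/5 30 3/5 69/5 0 -8 W
2 4/3 4/3 2/3 -2/3 -1 -8 S
3 60/53 12 30/53 258/53 -1 -8 W
final -2 -8 S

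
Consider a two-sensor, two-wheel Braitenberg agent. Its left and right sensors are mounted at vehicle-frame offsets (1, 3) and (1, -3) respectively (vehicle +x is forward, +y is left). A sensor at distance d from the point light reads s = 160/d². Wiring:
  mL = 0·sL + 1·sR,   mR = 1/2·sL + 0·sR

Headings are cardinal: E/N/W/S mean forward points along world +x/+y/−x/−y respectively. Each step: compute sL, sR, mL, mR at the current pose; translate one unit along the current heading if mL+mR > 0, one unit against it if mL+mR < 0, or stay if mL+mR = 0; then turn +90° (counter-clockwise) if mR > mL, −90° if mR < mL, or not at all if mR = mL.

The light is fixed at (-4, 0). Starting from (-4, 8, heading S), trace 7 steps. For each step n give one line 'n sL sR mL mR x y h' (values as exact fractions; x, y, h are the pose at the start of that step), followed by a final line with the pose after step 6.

n=0: pose=(-4,8,S); sL=80/29, sR=80/29; mL=80/29, mR=40/29; mL+mR=120/29 → advance +1; mR−mL=-40/29 → turn -1·90°
n=1: pose=(-4,7,W); sL=160/17, sR=160/101; mL=160/101, mR=80/17; mL+mR=10800/1717 → advance +1; mR−mL=5360/1717 → turn +1·90°
n=2: pose=(-5,7,S); sL=4, sR=40/13; mL=40/13, mR=2; mL+mR=66/13 → advance +1; mR−mL=-14/13 → turn -1·90°
n=3: pose=(-5,6,W); sL=160/13, sR=32/17; mL=32/17, mR=80/13; mL+mR=1776/221 → advance +1; mR−mL=944/221 → turn +1·90°
n=4: pose=(-6,6,S); sL=80/13, sR=16/5; mL=16/5, mR=40/13; mL+mR=408/65 → advance +1; mR−mL=-8/65 → turn -1·90°
n=5: pose=(-6,5,W); sL=160/13, sR=160/73; mL=160/73, mR=80/13; mL+mR=7920/949 → advance +1; mR−mL=3760/949 → turn +1·90°
n=6: pose=(-7,5,S); sL=10, sR=40/13; mL=40/13, mR=5; mL+mR=105/13 → advance +1; mR−mL=25/13 → turn +1·90°

0 80/29 80/29 80/29 40/29 -4 8 S
1 160/17 160/101 160/101 80/17 -4 7 W
2 4 40/13 40/13 2 -5 7 S
3 160/13 32/17 32/17 80/13 -5 6 W
4 80/13 16/5 16/5 40/13 -6 6 S
5 160/13 160/73 160/73 80/13 -6 5 W
6 10 40/13 40/13 5 -7 5 S
final -7 4 E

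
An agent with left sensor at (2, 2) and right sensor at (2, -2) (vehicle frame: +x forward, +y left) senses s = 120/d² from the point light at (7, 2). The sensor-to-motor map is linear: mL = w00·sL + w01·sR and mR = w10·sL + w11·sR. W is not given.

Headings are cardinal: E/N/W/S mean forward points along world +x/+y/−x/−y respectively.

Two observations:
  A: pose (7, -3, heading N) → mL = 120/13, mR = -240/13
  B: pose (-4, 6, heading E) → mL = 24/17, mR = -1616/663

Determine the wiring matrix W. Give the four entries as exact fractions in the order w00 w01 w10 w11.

0 1 -1 -1

obs A: pose=(7,-3,N) → sL=120/13, sR=120/13, mL=120/13, mR=-240/13
obs B: pose=(-4,6,E) → sL=40/39, sR=24/17, mL=24/17, mR=-1616/663
sensor matrix S = [[120/13, 120/13], [40/39, 24/17]]; det S = 10240/2873
solve [mL_A; mL_B] = S·[w00; w01] and [mR_A; mR_B] = S·[w10; w11]:
  w00 = 0, w01 = 1, w10 = -1, w11 = -1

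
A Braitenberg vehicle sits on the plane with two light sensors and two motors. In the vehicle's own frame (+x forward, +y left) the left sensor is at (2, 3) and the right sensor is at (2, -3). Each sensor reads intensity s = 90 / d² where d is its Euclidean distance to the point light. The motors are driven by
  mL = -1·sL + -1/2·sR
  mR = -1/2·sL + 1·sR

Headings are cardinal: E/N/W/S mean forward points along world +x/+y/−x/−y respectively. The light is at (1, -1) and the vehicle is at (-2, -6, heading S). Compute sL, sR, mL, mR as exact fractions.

left sensor world pos  = (1, -8); dL² = 49
right sensor world pos = (-5, -8); dR² = 85
sL = 90/49 = 90/49
sR = 90/85 = 18/17
mL = -1·sL + -1/2·sR = -1971/833
mR = -1/2·sL + 1·sR = 117/833

90/49 18/17 -1971/833 117/833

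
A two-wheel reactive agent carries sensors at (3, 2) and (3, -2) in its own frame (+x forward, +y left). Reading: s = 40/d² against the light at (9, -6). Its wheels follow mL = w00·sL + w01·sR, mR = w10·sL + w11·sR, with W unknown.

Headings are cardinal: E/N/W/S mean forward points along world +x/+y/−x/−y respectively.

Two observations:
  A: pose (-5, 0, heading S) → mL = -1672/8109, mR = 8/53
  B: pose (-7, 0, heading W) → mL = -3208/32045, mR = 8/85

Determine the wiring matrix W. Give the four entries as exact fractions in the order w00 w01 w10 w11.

-1/2 -1/2 0 1

obs A: pose=(-5,0,S) → sL=40/153, sR=8/53, mL=-1672/8109, mR=8/53
obs B: pose=(-7,0,W) → sL=40/377, sR=8/85, mL=-3208/32045, mR=8/85
sensor matrix S = [[40/153, 8/53], [40/377, 8/85]]; det S = 446464/51970581
solve [mL_A; mL_B] = S·[w00; w01] and [mR_A; mR_B] = S·[w10; w11]:
  w00 = -1/2, w01 = -1/2, w10 = 0, w11 = 1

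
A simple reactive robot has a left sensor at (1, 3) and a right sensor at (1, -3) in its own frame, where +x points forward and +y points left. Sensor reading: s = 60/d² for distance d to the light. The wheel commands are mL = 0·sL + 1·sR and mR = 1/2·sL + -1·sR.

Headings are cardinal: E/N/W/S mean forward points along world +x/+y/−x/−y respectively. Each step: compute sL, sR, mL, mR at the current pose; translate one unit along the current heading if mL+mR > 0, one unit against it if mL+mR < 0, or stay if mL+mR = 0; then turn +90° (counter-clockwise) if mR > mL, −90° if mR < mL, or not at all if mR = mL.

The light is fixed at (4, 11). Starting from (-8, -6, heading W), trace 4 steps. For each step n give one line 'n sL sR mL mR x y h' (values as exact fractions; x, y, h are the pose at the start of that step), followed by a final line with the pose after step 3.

0 60/569 12/73 12/73 -4638/41537 -8 -6 W
1 15/128 15/89 15/89 -2505/22784 -9 -6 N
2 60/313 12/101 12/101 -726/31613 -9 -5 E
3 6/37 30/257 30/257 -339/9509 -8 -5 S
final -8 -6 W

n=0: pose=(-8,-6,W); sL=60/569, sR=12/73; mL=12/73, mR=-4638/41537; mL+mR=30/569 → advance +1; mR−mL=-11466/41537 → turn -1·90°
n=1: pose=(-9,-6,N); sL=15/128, sR=15/89; mL=15/89, mR=-2505/22784; mL+mR=15/256 → advance +1; mR−mL=-6345/22784 → turn -1·90°
n=2: pose=(-9,-5,E); sL=60/313, sR=12/101; mL=12/101, mR=-726/31613; mL+mR=30/313 → advance +1; mR−mL=-4482/31613 → turn -1·90°
n=3: pose=(-8,-5,S); sL=6/37, sR=30/257; mL=30/257, mR=-339/9509; mL+mR=3/37 → advance +1; mR−mL=-1449/9509 → turn -1·90°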